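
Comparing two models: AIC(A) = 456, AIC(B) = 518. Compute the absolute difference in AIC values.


Compute |456 - 518| = 62.
Model A has the smaller AIC.

62


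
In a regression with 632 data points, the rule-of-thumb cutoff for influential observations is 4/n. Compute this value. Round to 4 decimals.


Cook's distance cutoff = 4/n = 4/632.
= 0.0063.

0.0063


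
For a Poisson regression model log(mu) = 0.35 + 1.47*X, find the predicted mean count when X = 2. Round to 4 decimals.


Compute eta = 0.35 + 1.47 * 2 = 3.2900.
Apply inverse link: mu = e^3.2900 = 26.8429.

26.8429


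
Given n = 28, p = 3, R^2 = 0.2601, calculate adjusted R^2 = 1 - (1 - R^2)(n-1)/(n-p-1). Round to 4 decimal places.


Plug in: Adj R^2 = 1 - (1 - 0.2601) * 27/24.
= 1 - 0.7399 * 27/24
= 1 - 19.9773 / 24
= 1 - 0.8324 = 0.1676.

0.1676


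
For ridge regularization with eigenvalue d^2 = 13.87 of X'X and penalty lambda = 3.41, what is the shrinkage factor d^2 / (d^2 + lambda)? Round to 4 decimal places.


Denominator = d^2 + lambda = 13.87 + 3.41 = 17.2800.
Shrinkage = 13.87 / 17.2800 = 0.8027.

0.8027


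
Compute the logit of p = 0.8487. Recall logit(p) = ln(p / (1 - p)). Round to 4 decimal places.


1 - p = 0.1513.
p/(1-p) = 5.6094.
logit = ln(5.6094) = 1.7244.

1.7244


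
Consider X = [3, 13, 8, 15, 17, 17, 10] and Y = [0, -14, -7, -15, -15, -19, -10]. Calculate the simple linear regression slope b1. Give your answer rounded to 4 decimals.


Calculate xbar = 11.8571, ybar = -11.4286.
S_xx = 160.8571, S_xy = -192.4286.
Using b1 = S_xy / S_xx = -192.4286 / 160.8571, we get b1 = -1.1963.

-1.1963


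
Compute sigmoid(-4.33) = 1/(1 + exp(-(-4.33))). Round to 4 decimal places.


Compute exp(4.3300) = 75.9443.
Sigmoid = 1 / (1 + 75.9443) = 1 / 76.9443 = 0.0130.

0.0130


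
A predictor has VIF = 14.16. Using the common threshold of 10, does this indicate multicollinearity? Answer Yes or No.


Check: VIF = 14.16 vs threshold = 10.
Since 14.16 >= 10, the answer is Yes.

Yes


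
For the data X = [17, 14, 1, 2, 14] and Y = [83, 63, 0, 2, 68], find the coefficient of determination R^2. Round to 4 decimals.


Fit the OLS line: b0 = -6.9059, b1 = 5.2194.
SSres = 19.9636.
SStot = 6154.8000.
R^2 = 1 - 19.9636/6154.8000 = 0.9968.

0.9968


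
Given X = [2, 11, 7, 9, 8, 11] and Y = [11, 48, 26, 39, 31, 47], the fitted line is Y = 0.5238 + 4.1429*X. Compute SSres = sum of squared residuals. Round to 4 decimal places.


Compute predicted values, then residuals = yi - yhat_i.
Residuals: [2.1904, 1.9043, -3.5241, 1.1901, -2.6670, 0.9043].
SSres = sum(residual^2) = 30.1905.

30.1905


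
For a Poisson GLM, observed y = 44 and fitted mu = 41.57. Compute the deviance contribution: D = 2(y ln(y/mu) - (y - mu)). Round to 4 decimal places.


y/mu = 44/41.57 = 1.058456 (approx.), and ln(44/41.57) = 0.056811.
y * ln(y/mu) = 44 * 0.056811 = 2.499684.
y - mu = 2.43.
D = 2 * (2.499684 - 2.43) = 0.139368, which rounds to 0.1394.

0.1394


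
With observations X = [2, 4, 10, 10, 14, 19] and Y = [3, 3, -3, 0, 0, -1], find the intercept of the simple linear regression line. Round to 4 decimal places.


The slope is b1 = -0.2574.
Sample means are xbar = 9.8333 and ybar = 0.3333.
Intercept: b0 = 0.3333 - (-0.2574)(9.8333) = 2.8645.

2.8645


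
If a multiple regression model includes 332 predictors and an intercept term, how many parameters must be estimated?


Including the intercept, the model has 332 predictor coefficients + 1 intercept.
Total = 333.

333


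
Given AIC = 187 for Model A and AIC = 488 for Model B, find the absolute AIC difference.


|AIC_A - AIC_B| = |187 - 488| = 301.
Model A is preferred (lower AIC).

301


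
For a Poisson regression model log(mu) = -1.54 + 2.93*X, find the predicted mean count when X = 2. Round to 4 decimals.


eta = -1.54 + 2.93 * 2 = 4.3200.
mu = exp(4.3200) = 75.1886.

75.1886


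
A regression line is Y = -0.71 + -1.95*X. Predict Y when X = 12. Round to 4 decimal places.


Plug X = 12 into Y = -0.71 + -1.95*X:
Y = -0.71 + -23.4000 = -24.1100.

-24.1100


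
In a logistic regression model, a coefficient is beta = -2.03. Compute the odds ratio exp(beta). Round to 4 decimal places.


The odds ratio is computed as:
OR = e^(-2.03) = 0.1313.

0.1313


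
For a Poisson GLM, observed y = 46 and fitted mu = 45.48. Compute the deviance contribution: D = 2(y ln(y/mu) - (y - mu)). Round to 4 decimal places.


Compute y*ln(y/mu) = 46*ln(46/45.48) = 46*0.011369 = 0.522974.
y - mu = 0.52.
D = 2*(0.522974 - (0.52)) = 0.005948, which rounds to 0.0059.

0.0059


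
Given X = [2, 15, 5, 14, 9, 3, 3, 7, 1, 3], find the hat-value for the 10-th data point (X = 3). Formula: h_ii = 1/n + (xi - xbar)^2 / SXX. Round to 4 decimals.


Mean of X: xbar = 6.2000.
SXX = 223.6000.
For X = 3: h = 1/10 + (3 - 6.2000)^2/223.6000 = 0.1458.

0.1458


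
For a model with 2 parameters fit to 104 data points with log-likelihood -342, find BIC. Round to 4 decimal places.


Compute k*ln(n) = 2*ln(104) = 2*4.644391 = 9.288782.
Then -2*loglik = 684.
BIC = 9.288782 + 684 = 693.288782, which rounds to 693.2888.

693.2888


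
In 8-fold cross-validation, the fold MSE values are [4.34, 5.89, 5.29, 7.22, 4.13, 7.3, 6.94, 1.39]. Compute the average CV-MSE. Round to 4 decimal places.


Add all fold MSEs: 42.5000.
Divide by k = 8: 42.5000/8 = 5.3125.

5.3125


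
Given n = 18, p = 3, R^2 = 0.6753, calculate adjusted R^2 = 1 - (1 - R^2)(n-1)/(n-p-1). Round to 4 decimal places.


Using the formula:
(1 - 0.6753) = 0.3247.
Multiply by 17/14: 0.3247 * 17 = 5.5199, then 5.5199 / 14 = 0.3943.
Adj R^2 = 1 - 0.3943 = 0.6057.

0.6057


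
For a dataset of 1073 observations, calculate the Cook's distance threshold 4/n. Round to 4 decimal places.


Cook's distance cutoff = 4/n = 4/1073.
= 0.0037.

0.0037


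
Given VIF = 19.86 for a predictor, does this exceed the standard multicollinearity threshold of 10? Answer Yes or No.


Compare VIF = 19.86 to the threshold of 10.
19.86 >= 10, so the answer is Yes.

Yes


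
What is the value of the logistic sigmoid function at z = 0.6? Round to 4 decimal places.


exp(-0.6000) = 0.5488.
1 + exp(-z) = 1.5488.
sigmoid = 1/1.5488 = 0.6457.

0.6457


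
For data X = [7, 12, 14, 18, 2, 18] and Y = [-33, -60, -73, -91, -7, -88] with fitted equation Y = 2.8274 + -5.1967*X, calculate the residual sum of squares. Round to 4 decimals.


Predicted values from Y = 2.8274 + -5.1967*X.
Residuals: [0.5495, -0.4670, -3.0736, -0.2868, 0.5660, 2.7132].
SSres = 17.7311.

17.7311


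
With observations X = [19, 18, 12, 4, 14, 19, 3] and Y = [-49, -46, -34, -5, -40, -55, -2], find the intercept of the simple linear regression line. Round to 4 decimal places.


The slope is b1 = -3.0813.
Sample means are xbar = 12.7143 and ybar = -33.0000.
Intercept: b0 = -33.0000 - (-3.0813)(12.7143) = 6.1764.

6.1764


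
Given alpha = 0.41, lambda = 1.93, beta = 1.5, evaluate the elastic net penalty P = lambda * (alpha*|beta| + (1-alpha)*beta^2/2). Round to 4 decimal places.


alpha * |beta| = 0.41 * 1.5 = 0.6150.
(1-alpha) * beta^2/2 = 0.59 * 2.2500/2 = 0.6638.
Total = 1.93 * (0.6150 + 0.6638) = 2.4680.

2.4680


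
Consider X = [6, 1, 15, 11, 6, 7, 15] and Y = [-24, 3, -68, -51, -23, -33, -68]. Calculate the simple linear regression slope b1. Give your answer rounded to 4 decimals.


Calculate xbar = 8.7143, ybar = -37.7143.
S_xx = 161.4286, S_xy = -810.4286.
Using b1 = S_xy / S_xx = -810.4286 / 161.4286, we get b1 = -5.0204.

-5.0204


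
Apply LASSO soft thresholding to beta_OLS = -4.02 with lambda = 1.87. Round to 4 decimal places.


|beta_OLS| = 4.02.
lambda = 1.87.
Since |beta| > lambda, coefficient = sign(beta)*(|beta| - lambda) = -2.1500.
Result = -2.1500.

-2.1500


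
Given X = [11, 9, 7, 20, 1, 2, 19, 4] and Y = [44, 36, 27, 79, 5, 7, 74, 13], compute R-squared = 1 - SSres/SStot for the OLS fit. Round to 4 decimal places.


Fit the OLS line: b0 = -0.5237, b1 = 3.9615.
SSres = 10.3312.
SStot = 5767.8750.
R^2 = 1 - 10.3312/5767.8750 = 0.9982.

0.9982


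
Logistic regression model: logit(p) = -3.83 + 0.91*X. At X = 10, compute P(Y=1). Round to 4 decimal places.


z = -3.83 + 0.91 * 10 = 5.2700.
Sigmoid: P = 1 / (1 + exp(-5.2700)) = 0.9949.

0.9949


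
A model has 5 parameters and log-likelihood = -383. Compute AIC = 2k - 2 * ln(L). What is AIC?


AIC = 2k - 2*loglik = 2(5) - 2(-383).
= 10 + 766 = 776.

776


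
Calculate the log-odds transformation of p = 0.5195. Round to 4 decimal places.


Compute the odds: 0.5195/0.4805 = 1.0812.
Take the natural log: ln(1.0812) = 0.0780.

0.0780


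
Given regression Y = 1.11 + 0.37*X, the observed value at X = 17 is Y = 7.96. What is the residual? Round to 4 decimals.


Compute yhat = 1.11 + (0.37)(17) = 7.4000.
Residual = actual - predicted = 7.96 - 7.4000 = 0.5600.

0.5600


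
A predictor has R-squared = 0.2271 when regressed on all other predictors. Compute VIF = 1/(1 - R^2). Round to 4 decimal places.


Using VIF = 1/(1 - R^2_j):
1 - 0.2271 = 0.7729.
VIF = 1.2938.

1.2938


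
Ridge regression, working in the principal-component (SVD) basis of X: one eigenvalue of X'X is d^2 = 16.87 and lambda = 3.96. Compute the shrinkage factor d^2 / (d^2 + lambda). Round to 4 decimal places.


Compute the denominator: 16.87 + 3.96 = 20.8300.
Shrinkage factor = 16.87 / 20.8300 = 0.8099.

0.8099


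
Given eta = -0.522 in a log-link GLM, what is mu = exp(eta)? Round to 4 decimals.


mu = exp(eta) = exp(-0.522).
= 0.5933.

0.5933


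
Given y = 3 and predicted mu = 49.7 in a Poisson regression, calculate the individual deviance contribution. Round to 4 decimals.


First: ln(3/49.7) = -2.807393.
Then: 3 * -2.807393 = -8.422179.
y - mu = 3 - 49.7 = -46.7.
D = 2(-8.422179 - -46.7) = 76.555642, which rounds to 76.5556.

76.5556


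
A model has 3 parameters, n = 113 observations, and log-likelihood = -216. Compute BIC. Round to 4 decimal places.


k * ln(n) = 3 * ln(113) = 3 * 4.727388 = 14.182164.
-2 * loglik = -2 * (-216) = 432.
BIC = 14.182164 + 432 = 446.182164, which rounds to 446.1822.

446.1822


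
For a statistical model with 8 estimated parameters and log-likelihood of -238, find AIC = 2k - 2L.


AIC = 2k - 2*loglik = 2(8) - 2(-238).
= 16 + 476 = 492.

492


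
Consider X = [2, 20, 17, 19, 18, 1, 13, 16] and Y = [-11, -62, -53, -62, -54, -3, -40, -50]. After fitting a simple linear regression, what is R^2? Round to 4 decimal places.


Fit the OLS line: b0 = -2.1665, b1 = -2.9969.
SSres = 26.8711.
SStot = 3614.8750.
R^2 = 1 - 26.8711/3614.8750 = 0.9926.

0.9926


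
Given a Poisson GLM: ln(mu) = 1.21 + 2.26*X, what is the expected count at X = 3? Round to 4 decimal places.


Compute eta = 1.21 + 2.26 * 3 = 7.9900.
Apply inverse link: mu = e^7.9900 = 2951.2970.

2951.2970


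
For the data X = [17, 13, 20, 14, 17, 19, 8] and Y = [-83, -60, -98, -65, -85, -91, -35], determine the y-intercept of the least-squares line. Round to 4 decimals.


First find the slope: b1 = -5.2935.
Means: xbar = 15.4286, ybar = -73.8571.
b0 = ybar - b1 * xbar = -73.8571 - -5.2935 * 15.4286 = 7.8146.

7.8146


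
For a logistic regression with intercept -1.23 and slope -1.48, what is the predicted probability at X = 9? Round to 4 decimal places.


Linear predictor: z = -1.23 + -1.48 * 9 = -14.5500.
P = 1/(1 + exp(14.5500)) = 1/(1 + 2084417.5048) = 0.0000.

0.0000


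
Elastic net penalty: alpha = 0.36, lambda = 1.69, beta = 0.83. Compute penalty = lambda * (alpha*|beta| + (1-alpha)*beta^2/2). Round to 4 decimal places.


L1 component = 0.36 * |0.83| = 0.2988.
L2 component = 0.64 * 0.83^2 / 2 = 0.2204.
Penalty = 1.69 * (0.2988 + 0.2204) = 1.69 * 0.5192 = 0.8775.

0.8775


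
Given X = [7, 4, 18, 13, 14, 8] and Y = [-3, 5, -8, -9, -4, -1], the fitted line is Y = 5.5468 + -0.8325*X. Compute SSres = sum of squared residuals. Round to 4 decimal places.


For each point, residual = actual - predicted.
Residuals: [-2.7193, 2.7832, 1.4382, -3.7243, 2.1082, 0.1132].
Sum of squared residuals = 35.5369.

35.5369


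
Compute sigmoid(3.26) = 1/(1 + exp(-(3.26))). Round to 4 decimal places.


Compute exp(-3.2600) = 0.0384.
Sigmoid = 1 / (1 + 0.0384) = 1 / 1.0384 = 0.9630.

0.9630


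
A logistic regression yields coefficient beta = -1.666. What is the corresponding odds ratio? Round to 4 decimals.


exp(-1.666) = 0.1890.
So the odds ratio is 0.1890.

0.1890


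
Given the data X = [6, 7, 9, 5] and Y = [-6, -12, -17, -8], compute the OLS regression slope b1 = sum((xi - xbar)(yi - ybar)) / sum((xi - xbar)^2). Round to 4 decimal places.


The sample means are xbar = 6.7500 and ybar = -10.7500.
Compute S_xx = 8.7500 and S_xy = -22.7500.
Slope b1 = S_xy / S_xx = -22.7500 / 8.7500 = -2.6000.

-2.6000


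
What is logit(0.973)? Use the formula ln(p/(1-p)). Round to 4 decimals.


Compute the odds: 0.973/0.027 = 36.0370.
Take the natural log: ln(36.0370) = 3.5845.

3.5845


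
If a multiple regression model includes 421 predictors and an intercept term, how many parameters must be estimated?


Total coefficients = number of predictors + 1 (for the intercept).
= 421 + 1 = 422.

422


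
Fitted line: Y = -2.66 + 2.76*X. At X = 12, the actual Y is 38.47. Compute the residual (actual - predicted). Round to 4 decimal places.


Compute yhat = -2.66 + (2.76)(12) = 30.4600.
Residual = actual - predicted = 38.47 - 30.4600 = 8.0100.

8.0100


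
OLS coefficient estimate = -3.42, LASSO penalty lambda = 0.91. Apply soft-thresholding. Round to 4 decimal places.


Absolute value: |-3.42| = 3.42.
Compare to lambda = 0.91.
Since |beta| > lambda, coefficient = sign(beta)*(|beta| - lambda) = -2.5100.

-2.5100


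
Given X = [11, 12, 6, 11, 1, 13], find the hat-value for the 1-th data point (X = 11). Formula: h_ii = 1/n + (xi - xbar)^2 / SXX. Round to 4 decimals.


Compute xbar = 9.0000 with n = 6 observations.
SXX = 106.0000.
Leverage = 1/6 + (11 - 9.0000)^2/106.0000 = 0.2044.

0.2044


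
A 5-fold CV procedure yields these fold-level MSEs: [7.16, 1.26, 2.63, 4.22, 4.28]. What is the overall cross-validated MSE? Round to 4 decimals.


Add all fold MSEs: 19.5500.
Divide by k = 5: 19.5500/5 = 3.9100.

3.9100


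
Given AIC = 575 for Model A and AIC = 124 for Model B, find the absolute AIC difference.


Absolute difference = |575 - 124| = 451.
The model with lower AIC (B) is preferred.

451


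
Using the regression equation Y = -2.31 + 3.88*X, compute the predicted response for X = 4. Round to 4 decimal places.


Plug X = 4 into Y = -2.31 + 3.88*X:
Y = -2.31 + 15.5200 = 13.2100.

13.2100


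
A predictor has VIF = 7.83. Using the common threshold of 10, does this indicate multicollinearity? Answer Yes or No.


The threshold is 10.
VIF = 7.83 is < 10.
Multicollinearity indication: No.

No


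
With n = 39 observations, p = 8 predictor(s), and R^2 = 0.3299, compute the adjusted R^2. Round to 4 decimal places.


Using the formula:
(1 - 0.3299) = 0.6701.
Multiply by 38/30: 0.6701 * 38 = 25.4638, then 25.4638 / 30 = 0.8488.
Adj R^2 = 1 - 0.8488 = 0.1512.

0.1512


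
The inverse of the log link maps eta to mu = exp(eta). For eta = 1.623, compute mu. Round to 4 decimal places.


The inverse log link gives:
mu = exp(1.623) = 5.0683.

5.0683


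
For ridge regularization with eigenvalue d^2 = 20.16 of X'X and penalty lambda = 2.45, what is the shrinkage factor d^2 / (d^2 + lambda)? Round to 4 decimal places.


Denominator = d^2 + lambda = 20.16 + 2.45 = 22.6100.
Shrinkage = 20.16 / 22.6100 = 0.8916.

0.8916


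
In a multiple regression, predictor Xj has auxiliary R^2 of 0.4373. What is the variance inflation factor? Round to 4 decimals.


VIF = 1 / (1 - 0.4373).
= 1 / 0.5627 = 1.7771.

1.7771


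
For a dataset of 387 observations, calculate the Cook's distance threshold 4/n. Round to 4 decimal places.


Cook's distance cutoff = 4/n = 4/387.
= 0.0103.

0.0103


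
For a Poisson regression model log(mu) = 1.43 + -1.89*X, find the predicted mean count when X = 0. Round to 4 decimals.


Compute eta = 1.43 + -1.89 * 0 = 1.4300.
Apply inverse link: mu = e^1.4300 = 4.1787.

4.1787


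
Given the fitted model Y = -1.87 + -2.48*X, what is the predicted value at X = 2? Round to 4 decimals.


Plug X = 2 into Y = -1.87 + -2.48*X:
Y = -1.87 + -4.9600 = -6.8300.

-6.8300


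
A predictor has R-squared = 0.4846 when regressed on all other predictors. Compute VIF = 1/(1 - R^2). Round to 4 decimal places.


Denominator: 1 - 0.4846 = 0.5154.
VIF = 1 / 0.5154 = 1.9402.

1.9402


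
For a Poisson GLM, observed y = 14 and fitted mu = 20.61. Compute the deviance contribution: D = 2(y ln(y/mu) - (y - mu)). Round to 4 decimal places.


Compute y*ln(y/mu) = 14*ln(14/20.61) = 14*-0.386719 = -5.414066.
y - mu = -6.61.
D = 2*(-5.414066 - (-6.61)) = 2.391868, which rounds to 2.3919.

2.3919


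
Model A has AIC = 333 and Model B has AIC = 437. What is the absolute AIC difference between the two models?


|AIC_A - AIC_B| = |333 - 437| = 104.
Model A is preferred (lower AIC).

104


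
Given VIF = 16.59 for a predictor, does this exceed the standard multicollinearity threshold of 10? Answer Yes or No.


The threshold is 10.
VIF = 16.59 is >= 10.
Multicollinearity indication: Yes.

Yes


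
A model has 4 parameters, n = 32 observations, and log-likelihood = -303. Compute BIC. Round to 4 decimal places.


ln(32) = 3.465736.
k * ln(n) = 4 * 3.465736 = 13.862944.
-2L = 606.
BIC = 13.862944 + 606 = 619.862944, which rounds to 619.8629.

619.8629


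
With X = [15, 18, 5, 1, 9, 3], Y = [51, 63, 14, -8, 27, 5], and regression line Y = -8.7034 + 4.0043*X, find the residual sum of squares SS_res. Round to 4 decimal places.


Predicted values from Y = -8.7034 + 4.0043*X.
Residuals: [-0.3611, -0.3740, 2.6819, -3.3009, -0.3353, 1.6905].
SSres = 21.3290.

21.3290


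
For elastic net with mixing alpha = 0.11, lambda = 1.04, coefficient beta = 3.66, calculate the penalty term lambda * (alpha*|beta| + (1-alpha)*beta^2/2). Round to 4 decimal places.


Compute:
L1 = 0.11 * 3.66 = 0.4026.
L2 = 0.89 * 3.66^2 / 2 = 5.9610.
Penalty = 1.04 * (0.4026 + 5.9610) = 6.6182.

6.6182


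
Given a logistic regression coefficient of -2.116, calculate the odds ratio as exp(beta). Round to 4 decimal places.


Odds ratio = exp(beta) = exp(-2.116).
= 0.1205.

0.1205


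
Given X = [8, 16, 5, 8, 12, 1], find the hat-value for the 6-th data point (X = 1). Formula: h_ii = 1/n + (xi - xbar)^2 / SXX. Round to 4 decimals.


Mean of X: xbar = 8.3333.
SXX = 137.3333.
For X = 1: h = 1/6 + (1 - 8.3333)^2/137.3333 = 0.5583.

0.5583


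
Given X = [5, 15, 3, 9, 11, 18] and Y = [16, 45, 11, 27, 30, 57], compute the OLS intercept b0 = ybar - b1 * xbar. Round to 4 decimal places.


First find the slope: b1 = 3.0091.
Means: xbar = 10.1667, ybar = 31.0000.
b0 = ybar - b1 * xbar = 31.0000 - 3.0091 * 10.1667 = 0.4075.

0.4075


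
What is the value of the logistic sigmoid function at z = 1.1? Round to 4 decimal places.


Compute exp(-1.1000) = 0.3329.
Sigmoid = 1 / (1 + 0.3329) = 1 / 1.3329 = 0.7503.

0.7503


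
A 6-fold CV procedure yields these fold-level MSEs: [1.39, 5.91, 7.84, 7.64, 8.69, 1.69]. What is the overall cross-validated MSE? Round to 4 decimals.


Sum of fold MSEs = 33.1600.
Average = 33.1600 / 6 = 5.5267.

5.5267


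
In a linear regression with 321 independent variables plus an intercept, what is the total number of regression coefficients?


Total coefficients = number of predictors + 1 (for the intercept).
= 321 + 1 = 322.

322


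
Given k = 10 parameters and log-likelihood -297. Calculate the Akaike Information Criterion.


AIC = 2*10 - 2*(-297).
= 20 + 594 = 614.

614


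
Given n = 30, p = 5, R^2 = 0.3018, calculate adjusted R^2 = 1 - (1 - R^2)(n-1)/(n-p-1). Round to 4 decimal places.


Using the formula:
(1 - 0.3018) = 0.6982.
Multiply by 29/24: 0.6982 * 29 = 20.2478, then 20.2478 / 24 = 0.8437.
Adj R^2 = 1 - 0.8437 = 0.1563.

0.1563


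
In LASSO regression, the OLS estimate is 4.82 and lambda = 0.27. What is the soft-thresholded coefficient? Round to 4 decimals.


Check: |4.82| = 4.82 vs lambda = 0.27.
Since |beta| > lambda, coefficient = sign(beta)*(|beta| - lambda) = 4.5500.
Soft-thresholded coefficient = 4.5500.

4.5500


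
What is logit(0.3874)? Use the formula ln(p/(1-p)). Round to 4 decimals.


Compute the odds: 0.3874/0.6126 = 0.6324.
Take the natural log: ln(0.6324) = -0.4583.

-0.4583


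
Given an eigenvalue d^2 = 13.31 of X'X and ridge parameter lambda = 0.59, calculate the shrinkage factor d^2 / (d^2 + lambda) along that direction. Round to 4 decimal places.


d^2 + lambda = 13.31 + 0.59 = 13.9000.
Shrinkage factor = 13.31/13.9000 = 0.9576.

0.9576


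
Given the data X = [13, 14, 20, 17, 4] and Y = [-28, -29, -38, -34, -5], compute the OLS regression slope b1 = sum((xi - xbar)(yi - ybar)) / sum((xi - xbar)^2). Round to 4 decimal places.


The sample means are xbar = 13.6000 and ybar = -26.8000.
Compute S_xx = 145.2000 and S_xy = -305.6000.
Slope b1 = S_xy / S_xx = -305.6000 / 145.2000 = -2.1047.

-2.1047


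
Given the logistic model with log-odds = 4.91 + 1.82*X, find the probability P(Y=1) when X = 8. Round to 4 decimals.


Linear predictor: z = 4.91 + 1.82 * 8 = 19.4700.
P = 1/(1 + exp(-19.4700)) = 1/(1 + 0.0000) = 1.0000.

1.0000


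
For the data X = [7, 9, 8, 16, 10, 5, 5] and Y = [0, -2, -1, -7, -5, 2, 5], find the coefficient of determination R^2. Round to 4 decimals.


Fit the OLS line: b0 = 7.3000, b1 = -0.9850.
SSres = 15.6950.
SStot = 98.8571.
R^2 = 1 - 15.6950/98.8571 = 0.8412.

0.8412


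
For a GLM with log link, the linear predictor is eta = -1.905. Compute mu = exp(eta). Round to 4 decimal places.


Apply the inverse link:
mu = e^-1.905 = 0.1488.

0.1488


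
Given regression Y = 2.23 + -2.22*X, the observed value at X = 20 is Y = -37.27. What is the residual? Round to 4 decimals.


Predicted = 2.23 + -2.22 * 20 = -42.1700.
Residual = -37.27 - -42.1700 = 4.9000.

4.9000


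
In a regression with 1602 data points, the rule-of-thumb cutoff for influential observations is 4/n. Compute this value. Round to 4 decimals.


The threshold is 4/n.
4/1602 = 0.0025.

0.0025


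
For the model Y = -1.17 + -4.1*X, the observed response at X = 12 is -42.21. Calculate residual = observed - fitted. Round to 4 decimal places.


Compute yhat = -1.17 + (-4.1)(12) = -50.3700.
Residual = actual - predicted = -42.21 - -50.3700 = 8.1600.

8.1600


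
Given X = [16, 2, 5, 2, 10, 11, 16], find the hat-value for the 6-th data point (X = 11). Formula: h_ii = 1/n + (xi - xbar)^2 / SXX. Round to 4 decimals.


n = 7, xbar = 8.8571.
SXX = sum((xi - xbar)^2) = 216.8571.
h = 1/7 + (11 - 8.8571)^2 / 216.8571 = 0.1640.

0.1640


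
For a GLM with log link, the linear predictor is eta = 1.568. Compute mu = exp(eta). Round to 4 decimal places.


The inverse log link gives:
mu = exp(1.568) = 4.7970.

4.7970


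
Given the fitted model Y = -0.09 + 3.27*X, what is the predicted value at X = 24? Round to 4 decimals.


Predicted value:
Y = -0.09 + (3.27)(24) = -0.09 + 78.4800 = 78.3900.

78.3900


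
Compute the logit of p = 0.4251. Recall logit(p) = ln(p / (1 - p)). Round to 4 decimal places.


Compute the odds: 0.4251/0.5749 = 0.7394.
Take the natural log: ln(0.7394) = -0.3019.

-0.3019


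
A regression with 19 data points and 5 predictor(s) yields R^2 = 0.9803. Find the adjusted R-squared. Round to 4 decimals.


Plug in: Adj R^2 = 1 - (1 - 0.9803) * 18/13.
= 1 - 0.0197 * 18/13
= 1 - 0.3546 / 13
= 1 - 0.0273 = 0.9727.

0.9727


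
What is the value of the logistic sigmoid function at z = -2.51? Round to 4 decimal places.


First, exp(2.5100) = 12.3049.
Then sigma(z) = 1/(1 + 12.3049) = 0.0752.

0.0752


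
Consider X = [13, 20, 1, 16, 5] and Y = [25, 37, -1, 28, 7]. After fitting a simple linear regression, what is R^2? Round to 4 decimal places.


The fitted line is Y = -2.7553 + 1.9959*X.
SSres = 4.7959, SStot = 984.8000.
R^2 = 1 - SSres/SStot = 0.9951.

0.9951


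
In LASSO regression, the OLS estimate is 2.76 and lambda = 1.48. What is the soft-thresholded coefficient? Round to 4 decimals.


|beta_OLS| = 2.76.
lambda = 1.48.
Since |beta| > lambda, coefficient = sign(beta)*(|beta| - lambda) = 1.2800.
Result = 1.2800.

1.2800


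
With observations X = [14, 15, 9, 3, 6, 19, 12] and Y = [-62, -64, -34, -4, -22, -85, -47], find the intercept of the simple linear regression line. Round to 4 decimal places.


Compute b1 = -4.9961 from the OLS formula.
With xbar = 11.1429 and ybar = -45.4286, the intercept is:
b0 = -45.4286 - -4.9961 * 11.1429 = 10.2422.

10.2422


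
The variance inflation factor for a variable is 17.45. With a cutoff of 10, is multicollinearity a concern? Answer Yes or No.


Compare VIF = 17.45 to the threshold of 10.
17.45 >= 10, so the answer is Yes.

Yes


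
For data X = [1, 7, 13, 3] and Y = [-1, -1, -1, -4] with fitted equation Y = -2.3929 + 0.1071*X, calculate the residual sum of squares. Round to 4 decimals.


Compute predicted values, then residuals = yi - yhat_i.
Residuals: [1.2858, 0.6432, 0.0006, -1.9284].
SSres = sum(residual^2) = 5.7857.

5.7857


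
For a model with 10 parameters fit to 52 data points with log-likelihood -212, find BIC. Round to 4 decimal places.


ln(52) = 3.951244.
k * ln(n) = 10 * 3.951244 = 39.512440.
-2L = 424.
BIC = 39.512440 + 424 = 463.512440, which rounds to 463.5124.

463.5124


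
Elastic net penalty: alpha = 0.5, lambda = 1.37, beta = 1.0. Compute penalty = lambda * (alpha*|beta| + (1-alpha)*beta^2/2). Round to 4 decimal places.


L1 component = 0.5 * |1.0| = 0.5000.
L2 component = 0.5 * 1.0^2 / 2 = 0.2500.
Penalty = 1.37 * (0.5000 + 0.2500) = 1.37 * 0.7500 = 1.0275.

1.0275


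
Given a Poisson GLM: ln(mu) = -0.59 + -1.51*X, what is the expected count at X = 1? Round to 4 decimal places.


eta = -0.59 + -1.51 * 1 = -2.1000.
mu = exp(-2.1000) = 0.1225.

0.1225


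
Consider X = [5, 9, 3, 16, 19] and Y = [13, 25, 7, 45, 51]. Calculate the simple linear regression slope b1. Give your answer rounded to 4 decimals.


The sample means are xbar = 10.4000 and ybar = 28.2000.
Compute S_xx = 191.2000 and S_xy = 533.6000.
Slope b1 = S_xy / S_xx = 533.6000 / 191.2000 = 2.7908.

2.7908


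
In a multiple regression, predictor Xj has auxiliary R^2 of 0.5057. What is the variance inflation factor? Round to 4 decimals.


VIF = 1 / (1 - 0.5057).
= 1 / 0.4943 = 2.0231.

2.0231


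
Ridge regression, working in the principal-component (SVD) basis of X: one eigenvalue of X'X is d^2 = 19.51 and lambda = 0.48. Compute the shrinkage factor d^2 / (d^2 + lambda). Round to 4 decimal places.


Compute the denominator: 19.51 + 0.48 = 19.9900.
Shrinkage factor = 19.51 / 19.9900 = 0.9760.

0.9760


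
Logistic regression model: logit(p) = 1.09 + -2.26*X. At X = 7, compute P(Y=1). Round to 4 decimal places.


Linear predictor: z = 1.09 + -2.26 * 7 = -14.7300.
P = 1/(1 + exp(14.7300)) = 1/(1 + 2495500.8288) = 0.0000.

0.0000


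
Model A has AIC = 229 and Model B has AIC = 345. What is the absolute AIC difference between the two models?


|AIC_A - AIC_B| = |229 - 345| = 116.
Model A is preferred (lower AIC).

116


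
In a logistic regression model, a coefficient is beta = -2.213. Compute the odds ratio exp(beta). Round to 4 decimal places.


The odds ratio is computed as:
OR = e^(-2.213) = 0.1094.

0.1094


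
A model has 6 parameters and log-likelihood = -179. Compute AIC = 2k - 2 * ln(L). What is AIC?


Compute:
2k = 2*6 = 12.
-2*loglik = -2*(-179) = 358.
AIC = 12 + 358 = 370.

370


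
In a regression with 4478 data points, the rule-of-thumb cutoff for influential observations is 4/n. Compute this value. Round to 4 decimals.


The threshold is 4/n.
4/4478 = 0.0009.

0.0009


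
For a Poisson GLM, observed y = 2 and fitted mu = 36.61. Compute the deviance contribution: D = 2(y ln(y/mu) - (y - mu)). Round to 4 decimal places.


Compute y*ln(y/mu) = 2*ln(2/36.61) = 2*-2.907174 = -5.814348.
y - mu = -34.61.
D = 2*(-5.814348 - (-34.61)) = 57.591304, which rounds to 57.5913.

57.5913


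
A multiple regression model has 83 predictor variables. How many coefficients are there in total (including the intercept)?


Including the intercept, the model has 83 predictor coefficients + 1 intercept.
Total = 84.

84


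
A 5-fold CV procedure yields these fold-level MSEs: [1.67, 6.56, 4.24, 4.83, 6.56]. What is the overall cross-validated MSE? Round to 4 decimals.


Sum of fold MSEs = 23.8600.
Average = 23.8600 / 5 = 4.7720.

4.7720


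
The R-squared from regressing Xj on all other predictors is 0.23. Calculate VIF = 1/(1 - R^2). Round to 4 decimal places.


VIF = 1 / (1 - 0.23).
= 1 / 0.77 = 1.2987.

1.2987


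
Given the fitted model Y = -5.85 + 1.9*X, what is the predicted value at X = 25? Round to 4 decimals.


Predicted value:
Y = -5.85 + (1.9)(25) = -5.85 + 47.5000 = 41.6500.

41.6500


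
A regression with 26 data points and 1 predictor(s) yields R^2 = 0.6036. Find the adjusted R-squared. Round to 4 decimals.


Using the formula:
(1 - 0.6036) = 0.3964.
Multiply by 25/24: 0.3964 * 25 = 9.9100, then 9.9100 / 24 = 0.4129.
Adj R^2 = 1 - 0.4129 = 0.5871.

0.5871


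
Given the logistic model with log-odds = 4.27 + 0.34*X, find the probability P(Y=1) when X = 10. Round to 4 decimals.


Linear predictor: z = 4.27 + 0.34 * 10 = 7.6700.
P = 1/(1 + exp(-7.6700)) = 1/(1 + 0.0005) = 0.9995.

0.9995


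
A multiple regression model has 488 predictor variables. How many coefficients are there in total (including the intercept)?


Total coefficients = number of predictors + 1 (for the intercept).
= 488 + 1 = 489.

489


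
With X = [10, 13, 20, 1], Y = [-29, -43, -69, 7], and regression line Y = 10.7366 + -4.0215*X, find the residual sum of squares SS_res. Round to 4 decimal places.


For each point, residual = actual - predicted.
Residuals: [0.4784, -1.4571, 0.6934, 0.2849].
Sum of squared residuals = 2.9140.

2.9140


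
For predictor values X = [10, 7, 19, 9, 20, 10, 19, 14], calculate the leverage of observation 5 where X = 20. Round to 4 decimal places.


Mean of X: xbar = 13.5000.
SXX = 190.0000.
For X = 20: h = 1/8 + (20 - 13.5000)^2/190.0000 = 0.3474.

0.3474


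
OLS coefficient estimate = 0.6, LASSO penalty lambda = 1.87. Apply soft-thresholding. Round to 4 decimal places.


|beta_OLS| = 0.6.
lambda = 1.87.
Since |beta| <= lambda, the coefficient is set to 0.
Result = 0.0000.

0.0000


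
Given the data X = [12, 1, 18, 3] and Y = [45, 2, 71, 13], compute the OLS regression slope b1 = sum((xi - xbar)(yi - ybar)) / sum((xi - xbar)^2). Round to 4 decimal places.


Calculate xbar = 8.5000, ybar = 32.7500.
S_xx = 189.0000, S_xy = 745.5000.
Using b1 = S_xy / S_xx = 745.5000 / 189.0000, we get b1 = 3.9444.

3.9444


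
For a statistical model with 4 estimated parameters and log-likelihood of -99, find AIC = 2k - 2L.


AIC = 2*4 - 2*(-99).
= 8 + 198 = 206.

206


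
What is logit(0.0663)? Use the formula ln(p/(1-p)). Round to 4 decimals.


1 - p = 0.9337.
p/(1-p) = 0.0710.
logit = ln(0.0710) = -2.6450.

-2.6450


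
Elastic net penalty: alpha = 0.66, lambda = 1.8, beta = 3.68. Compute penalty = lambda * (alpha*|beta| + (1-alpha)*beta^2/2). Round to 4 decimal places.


L1 component = 0.66 * |3.68| = 2.4288.
L2 component = 0.34 * 3.68^2 / 2 = 2.3022.
Penalty = 1.8 * (2.4288 + 2.3022) = 1.8 * 4.7310 = 8.5158.

8.5158


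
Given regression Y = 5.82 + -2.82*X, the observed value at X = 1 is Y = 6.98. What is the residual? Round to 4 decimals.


Fitted value at X = 1 is yhat = 5.82 + -2.82*1 = 3.0000.
Residual = 6.98 - 3.0000 = 3.9800.

3.9800


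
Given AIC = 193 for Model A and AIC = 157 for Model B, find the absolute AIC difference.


Absolute difference = |193 - 157| = 36.
The model with lower AIC (B) is preferred.

36


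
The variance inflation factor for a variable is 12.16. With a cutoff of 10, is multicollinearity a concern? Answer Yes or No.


The threshold is 10.
VIF = 12.16 is >= 10.
Multicollinearity indication: Yes.

Yes


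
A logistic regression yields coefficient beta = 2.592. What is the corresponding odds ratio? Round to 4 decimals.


Odds ratio = exp(beta) = exp(2.592).
= 13.3565.

13.3565


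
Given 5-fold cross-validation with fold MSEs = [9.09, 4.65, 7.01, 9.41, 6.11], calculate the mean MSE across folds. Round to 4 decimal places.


Add all fold MSEs: 36.2700.
Divide by k = 5: 36.2700/5 = 7.2540.

7.2540


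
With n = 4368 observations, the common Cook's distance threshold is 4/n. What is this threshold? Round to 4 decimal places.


The threshold is 4/n.
4/4368 = 0.0009.

0.0009


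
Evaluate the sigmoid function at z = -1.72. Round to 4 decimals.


exp(1.7200) = 5.5845.
1 + exp(-z) = 6.5845.
sigmoid = 1/6.5845 = 0.1519.

0.1519


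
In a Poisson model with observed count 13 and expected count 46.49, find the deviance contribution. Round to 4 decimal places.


y/mu = 13/46.49 = 0.279630 (approx.), and ln(13/46.49) = -1.274288.
y * ln(y/mu) = 13 * -1.274288 = -16.565744.
y - mu = -33.49.
D = 2 * (-16.565744 - -33.49) = 33.848512, which rounds to 33.8485.

33.8485


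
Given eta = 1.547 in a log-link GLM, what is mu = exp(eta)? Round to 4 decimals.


mu = exp(eta) = exp(1.547).
= 4.6974.

4.6974


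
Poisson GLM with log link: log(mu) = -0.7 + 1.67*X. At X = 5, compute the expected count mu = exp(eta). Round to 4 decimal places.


Linear predictor: eta = -0.7 + (1.67)(5) = 7.6500.
Expected count: mu = exp(7.6500) = 2100.6456.

2100.6456


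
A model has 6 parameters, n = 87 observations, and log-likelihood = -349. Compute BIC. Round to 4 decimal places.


ln(87) = 4.465908.
k * ln(n) = 6 * 4.465908 = 26.795448.
-2L = 698.
BIC = 26.795448 + 698 = 724.795448, which rounds to 724.7954.

724.7954


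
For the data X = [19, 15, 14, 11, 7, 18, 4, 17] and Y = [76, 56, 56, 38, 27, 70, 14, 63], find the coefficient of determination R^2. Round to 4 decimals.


Fit the OLS line: b0 = -2.5323, b1 = 4.0025.
SSres = 35.9988.
SStot = 3286.0000.
R^2 = 1 - 35.9988/3286.0000 = 0.9890.

0.9890


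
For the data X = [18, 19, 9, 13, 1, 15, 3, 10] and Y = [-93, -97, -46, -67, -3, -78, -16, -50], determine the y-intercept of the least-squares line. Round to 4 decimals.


The slope is b1 = -5.2086.
Sample means are xbar = 11.0000 and ybar = -56.2500.
Intercept: b0 = -56.2500 - (-5.2086)(11.0000) = 1.0447.

1.0447


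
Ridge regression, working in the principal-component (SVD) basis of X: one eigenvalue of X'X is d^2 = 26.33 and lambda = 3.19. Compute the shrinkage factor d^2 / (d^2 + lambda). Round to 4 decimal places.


Denominator = d^2 + lambda = 26.33 + 3.19 = 29.5200.
Shrinkage = 26.33 / 29.5200 = 0.8919.

0.8919


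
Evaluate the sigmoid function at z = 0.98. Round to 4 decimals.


Compute exp(-0.9800) = 0.3753.
Sigmoid = 1 / (1 + 0.3753) = 1 / 1.3753 = 0.7271.

0.7271


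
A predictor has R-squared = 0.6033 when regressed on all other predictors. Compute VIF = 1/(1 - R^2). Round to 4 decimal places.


Using VIF = 1/(1 - R^2_j):
1 - 0.6033 = 0.3967.
VIF = 2.5208.

2.5208


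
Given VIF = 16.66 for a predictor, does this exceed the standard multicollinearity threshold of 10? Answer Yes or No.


Check: VIF = 16.66 vs threshold = 10.
Since 16.66 >= 10, the answer is Yes.

Yes


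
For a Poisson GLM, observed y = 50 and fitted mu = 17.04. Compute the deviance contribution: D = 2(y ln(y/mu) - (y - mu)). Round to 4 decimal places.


y/mu = 50/17.04 = 2.934272 (approx.), and ln(50/17.04) = 1.076459.
y * ln(y/mu) = 50 * 1.076459 = 53.822950.
y - mu = 32.96.
D = 2 * (53.822950 - 32.96) = 41.725900, which rounds to 41.7259.

41.7259


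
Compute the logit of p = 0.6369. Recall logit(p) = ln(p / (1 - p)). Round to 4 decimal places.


The odds are p/(1-p) = 0.6369 / 0.3631 = 1.7541.
logit(p) = ln(1.7541) = 0.5619.

0.5619


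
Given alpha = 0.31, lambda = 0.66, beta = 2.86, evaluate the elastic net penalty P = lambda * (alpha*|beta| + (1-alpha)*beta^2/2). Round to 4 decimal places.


L1 component = 0.31 * |2.86| = 0.8866.
L2 component = 0.69 * 2.86^2 / 2 = 2.8220.
Penalty = 0.66 * (0.8866 + 2.8220) = 0.66 * 3.7086 = 2.4477.

2.4477


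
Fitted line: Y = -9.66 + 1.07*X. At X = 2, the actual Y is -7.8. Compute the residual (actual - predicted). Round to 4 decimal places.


Fitted value at X = 2 is yhat = -9.66 + 1.07*2 = -7.5200.
Residual = -7.8 - -7.5200 = -0.2800.

-0.2800


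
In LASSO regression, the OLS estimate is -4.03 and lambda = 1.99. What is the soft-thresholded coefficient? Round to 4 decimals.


Check: |-4.03| = 4.03 vs lambda = 1.99.
Since |beta| > lambda, coefficient = sign(beta)*(|beta| - lambda) = -2.0400.
Soft-thresholded coefficient = -2.0400.

-2.0400


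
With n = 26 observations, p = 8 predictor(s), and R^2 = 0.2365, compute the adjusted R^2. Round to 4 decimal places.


Plug in: Adj R^2 = 1 - (1 - 0.2365) * 25/17.
= 1 - 0.7635 * 25/17
= 1 - 19.0875 / 17
= 1 - 1.1228 = -0.1228.

-0.1228


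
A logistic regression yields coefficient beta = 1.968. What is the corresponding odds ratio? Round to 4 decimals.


Odds ratio = exp(beta) = exp(1.968).
= 7.1563.

7.1563


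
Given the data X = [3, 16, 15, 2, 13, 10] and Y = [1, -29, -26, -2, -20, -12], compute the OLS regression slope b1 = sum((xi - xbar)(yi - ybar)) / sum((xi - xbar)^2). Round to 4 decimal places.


First compute the means: xbar = 9.8333, ybar = -14.6667.
Then S_xx = sum((xi - xbar)^2) = 182.8333.
S_xy = sum((xi - xbar)(yi - ybar)) = -369.6667.
b1 = S_xy / S_xx = -369.6667 / 182.8333 = -2.0219.

-2.0219


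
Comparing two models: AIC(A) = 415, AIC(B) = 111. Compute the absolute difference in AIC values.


Compute |415 - 111| = 304.
Model B has the smaller AIC.

304


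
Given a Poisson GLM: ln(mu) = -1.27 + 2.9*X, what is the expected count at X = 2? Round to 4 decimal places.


eta = -1.27 + 2.9 * 2 = 4.5300.
mu = exp(4.5300) = 92.7586.

92.7586


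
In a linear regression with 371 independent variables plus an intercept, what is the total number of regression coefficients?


Including the intercept, the model has 371 predictor coefficients + 1 intercept.
Total = 372.

372


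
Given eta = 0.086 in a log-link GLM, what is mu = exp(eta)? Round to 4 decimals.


mu = exp(eta) = exp(0.086).
= 1.0898.

1.0898


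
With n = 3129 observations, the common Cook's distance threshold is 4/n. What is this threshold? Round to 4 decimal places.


Cook's distance cutoff = 4/n = 4/3129.
= 0.0013.

0.0013


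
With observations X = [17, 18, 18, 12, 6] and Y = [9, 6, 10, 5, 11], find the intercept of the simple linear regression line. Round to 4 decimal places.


The slope is b1 = -0.1397.
Sample means are xbar = 14.2000 and ybar = 8.2000.
Intercept: b0 = 8.2000 - (-0.1397)(14.2000) = 10.1838.

10.1838


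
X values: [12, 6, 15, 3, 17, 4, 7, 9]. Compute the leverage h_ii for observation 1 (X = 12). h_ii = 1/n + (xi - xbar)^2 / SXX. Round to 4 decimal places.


Mean of X: xbar = 9.1250.
SXX = 182.8750.
For X = 12: h = 1/8 + (12 - 9.1250)^2/182.8750 = 0.1702.

0.1702


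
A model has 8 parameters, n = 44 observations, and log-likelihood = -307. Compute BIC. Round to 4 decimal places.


k * ln(n) = 8 * ln(44) = 8 * 3.784190 = 30.273520.
-2 * loglik = -2 * (-307) = 614.
BIC = 30.273520 + 614 = 644.273520, which rounds to 644.2735.

644.2735


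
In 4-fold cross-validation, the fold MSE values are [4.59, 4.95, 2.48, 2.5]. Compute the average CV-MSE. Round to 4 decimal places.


Add all fold MSEs: 14.5200.
Divide by k = 4: 14.5200/4 = 3.6300.

3.6300
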